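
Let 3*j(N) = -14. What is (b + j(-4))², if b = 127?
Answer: 134689/9 ≈ 14965.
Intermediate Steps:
j(N) = -14/3 (j(N) = (⅓)*(-14) = -14/3)
(b + j(-4))² = (127 - 14/3)² = (367/3)² = 134689/9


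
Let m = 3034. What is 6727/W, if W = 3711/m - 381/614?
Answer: 3132891713/280650 ≈ 11163.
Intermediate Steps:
W = 280650/465719 (W = 3711/3034 - 381/614 = 280650/465719 ≈ 0.60262)
6727/W = 6727/(280650/465719) = 6727*(465719/280650) = 3132891713/280650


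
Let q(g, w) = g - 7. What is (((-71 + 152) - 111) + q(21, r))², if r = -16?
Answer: 256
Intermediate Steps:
q(g, w) = -7 + g
(((-71 + 152) - 111) + q(21, r))² = (((-71 + 152) - 111) + (-7 + 21))² = ((81 - 111) + 14)² = (-30 + 14)² = (-16)² = 256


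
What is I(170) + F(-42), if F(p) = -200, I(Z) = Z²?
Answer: 28700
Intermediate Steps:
I(170) + F(-42) = 170² - 200 = 28900 - 200 = 28700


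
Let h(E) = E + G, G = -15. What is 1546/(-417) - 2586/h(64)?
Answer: -1154116/20433 ≈ -56.483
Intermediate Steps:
h(E) = -15 + E (h(E) = E - 15 = -15 + E)
1546/(-417) - 2586/h(64) = 1546/(-417) - 2586/(-15 + 64) = 1546*(-1/417) - 2586/49 = -1546/417 - 2586*1/49 = -1546/417 - 2586/49 = -1154116/20433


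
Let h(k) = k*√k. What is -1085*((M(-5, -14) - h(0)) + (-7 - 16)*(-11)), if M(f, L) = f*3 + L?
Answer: -243040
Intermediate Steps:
h(k) = k^(3/2)
M(f, L) = L + 3*f (M(f, L) = 3*f + L = L + 3*f)
-1085*((M(-5, -14) - h(0)) + (-7 - 16)*(-11)) = -1085*(((-14 + 3*(-5)) - 0^(3/2)) + (-7 - 16)*(-11)) = -1085*(((-14 - 15) - 1*0) - 23*(-11)) = -1085*((-29 + 0) + 253) = -1085*(-29 + 253) = -1085*224 = -243040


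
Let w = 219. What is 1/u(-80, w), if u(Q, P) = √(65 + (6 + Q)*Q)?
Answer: √665/1995 ≈ 0.012926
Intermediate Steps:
u(Q, P) = √(65 + Q*(6 + Q))
1/u(-80, w) = 1/(√(65 + (-80)² + 6*(-80))) = 1/(√(65 + 6400 - 480)) = 1/(√5985) = 1/(3*√665) = √665/1995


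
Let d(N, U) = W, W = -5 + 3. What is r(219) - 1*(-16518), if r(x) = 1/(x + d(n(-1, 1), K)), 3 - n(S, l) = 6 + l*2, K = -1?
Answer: 3584407/217 ≈ 16518.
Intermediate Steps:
n(S, l) = -3 - 2*l (n(S, l) = 3 - (6 + l*2) = 3 - (6 + 2*l) = 3 + (-6 - 2*l) = -3 - 2*l)
W = -2
d(N, U) = -2
r(x) = 1/(-2 + x) (r(x) = 1/(x - 2) = 1/(-2 + x))
r(219) - 1*(-16518) = 1/(-2 + 219) - 1*(-16518) = 1/217 + 16518 = 3584407/217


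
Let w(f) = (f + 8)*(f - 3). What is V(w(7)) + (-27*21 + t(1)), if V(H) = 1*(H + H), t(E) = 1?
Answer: -446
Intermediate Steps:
w(f) = (-3 + f)*(8 + f) (w(f) = (8 + f)*(-3 + f) = (-3 + f)*(8 + f))
V(H) = 2*H (V(H) = 1*(2*H) = 2*H)
V(w(7)) + (-27*21 + t(1)) = 2*(-24 + 7**2 + 5*7) + (-27*21 + 1) = 2*(-24 + 49 + 35) + (-567 + 1) = 2*60 - 566 = 120 - 566 = -446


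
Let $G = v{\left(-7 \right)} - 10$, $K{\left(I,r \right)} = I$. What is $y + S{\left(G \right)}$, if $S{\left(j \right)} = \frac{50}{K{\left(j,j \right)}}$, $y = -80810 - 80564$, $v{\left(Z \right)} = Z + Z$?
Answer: $- \frac{1936513}{12} \approx -1.6138 \cdot 10^{5}$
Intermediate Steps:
$v{\left(Z \right)} = 2 Z$
$y = -161374$ ($y = -80810 - 80564 = -161374$)
$G = -24$ ($G = 2 \left(-7\right) - 10 = -14 - 10 = -24$)
$S{\left(j \right)} = \frac{50}{j}$
$y + S{\left(G \right)} = -161374 + \frac{50}{-24} = -161374 + 50 \left(- \frac{1}{24}\right) = -161374 - \frac{25}{12} = - \frac{1936513}{12}$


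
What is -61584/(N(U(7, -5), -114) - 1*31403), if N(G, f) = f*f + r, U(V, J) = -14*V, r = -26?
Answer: 61584/18433 ≈ 3.3410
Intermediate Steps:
N(G, f) = -26 + f² (N(G, f) = f*f - 26 = f² - 26 = -26 + f²)
-61584/(N(U(7, -5), -114) - 1*31403) = -61584/((-26 + (-114)²) - 1*31403) = -61584/((-26 + 12996) - 31403) = -61584/(12970 - 31403) = -61584/(-18433) = -61584*(-1/18433) = 61584/18433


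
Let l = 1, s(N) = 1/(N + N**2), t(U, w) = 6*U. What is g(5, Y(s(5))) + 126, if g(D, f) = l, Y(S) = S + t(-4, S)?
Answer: 127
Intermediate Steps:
Y(S) = -24 + S (Y(S) = S + 6*(-4) = S - 24 = -24 + S)
g(D, f) = 1
g(5, Y(s(5))) + 126 = 1 + 126 = 127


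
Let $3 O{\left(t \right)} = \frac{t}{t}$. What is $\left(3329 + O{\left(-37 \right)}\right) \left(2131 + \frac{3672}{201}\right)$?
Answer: $\frac{1438281988}{201} \approx 7.1556 \cdot 10^{6}$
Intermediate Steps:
$O{\left(t \right)} = \frac{1}{3}$ ($O{\left(t \right)} = \frac{t \frac{1}{t}}{3} = \frac{1}{3} \cdot 1 = \frac{1}{3}$)
$\left(3329 + O{\left(-37 \right)}\right) \left(2131 + \frac{3672}{201}\right) = \left(3329 + \frac{1}{3}\right) \left(2131 + \frac{3672}{201}\right) = \frac{9988 \left(2131 + 3672 \cdot \frac{1}{201}\right)}{3} = \frac{9988 \left(2131 + \frac{1224}{67}\right)}{3} = \frac{9988}{3} \cdot \frac{144001}{67} = \frac{1438281988}{201}$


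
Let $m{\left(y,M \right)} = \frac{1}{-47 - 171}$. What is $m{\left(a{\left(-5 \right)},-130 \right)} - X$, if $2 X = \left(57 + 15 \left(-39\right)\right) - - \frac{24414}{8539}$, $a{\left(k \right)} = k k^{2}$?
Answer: $\frac{488766863}{1861502} \approx 262.57$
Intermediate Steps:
$a{\left(k \right)} = k^{3}$
$m{\left(y,M \right)} = - \frac{1}{218}$ ($m{\left(y,M \right)} = \frac{1}{-218} = - \frac{1}{218}$)
$X = - \frac{2242089}{8539}$ ($X = \frac{\left(57 + 15 \left(-39\right)\right) - - \frac{24414}{8539}}{2} = \frac{\left(57 - 585\right) - \left(-24414\right) \frac{1}{8539}}{2} = \frac{-528 - - \frac{24414}{8539}}{2} = \frac{-528 + \frac{24414}{8539}}{2} = \frac{1}{2} \left(- \frac{4484178}{8539}\right) = - \frac{2242089}{8539} \approx -262.57$)
$m{\left(a{\left(-5 \right)},-130 \right)} - X = - \frac{1}{218} - - \frac{2242089}{8539} = - \frac{1}{218} + \frac{2242089}{8539} = \frac{488766863}{1861502}$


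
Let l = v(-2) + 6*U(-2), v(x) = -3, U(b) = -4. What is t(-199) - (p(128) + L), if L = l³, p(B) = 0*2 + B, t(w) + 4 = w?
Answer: 19352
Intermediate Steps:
t(w) = -4 + w
p(B) = B (p(B) = 0 + B = B)
l = -27 (l = -3 + 6*(-4) = -3 - 24 = -27)
L = -19683 (L = (-27)³ = -19683)
t(-199) - (p(128) + L) = (-4 - 199) - (128 - 19683) = -203 - 1*(-19555) = -203 + 19555 = 19352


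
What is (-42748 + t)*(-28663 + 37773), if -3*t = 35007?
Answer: -495738870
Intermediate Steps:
t = -11669 (t = -1/3*35007 = -11669)
(-42748 + t)*(-28663 + 37773) = (-42748 - 11669)*(-28663 + 37773) = -54417*9110 = -495738870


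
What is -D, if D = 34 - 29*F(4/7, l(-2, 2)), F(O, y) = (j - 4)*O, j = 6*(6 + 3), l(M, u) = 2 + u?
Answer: 5562/7 ≈ 794.57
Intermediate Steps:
j = 54 (j = 6*9 = 54)
F(O, y) = 50*O (F(O, y) = (54 - 4)*O = 50*O)
D = -5562/7 (D = 34 - 1450*4/7 = 34 - 29*200/7 = 34 - 5800/7 = -5562/7 ≈ -794.57)
-D = -1*(-5562/7) = 5562/7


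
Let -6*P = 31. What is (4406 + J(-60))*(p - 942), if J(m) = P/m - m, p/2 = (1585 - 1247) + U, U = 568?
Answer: 46625939/12 ≈ 3.8855e+6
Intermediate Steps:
P = -31/6 (P = -⅙*31 = -31/6 ≈ -5.1667)
p = 1812 (p = 2*((1585 - 1247) + 568) = 2*(338 + 568) = 2*906 = 1812)
J(m) = -m - 31/(6*m) (J(m) = -31/(6*m) - m = -m - 31/(6*m))
(4406 + J(-60))*(p - 942) = (4406 + (-1*(-60) - 31/6/(-60)))*(1812 - 942) = (4406 + (60 - 31/6*(-1/60)))*870 = (4406 + (60 + 31/360))*870 = (4406 + 21631/360)*870 = (1607791/360)*870 = 46625939/12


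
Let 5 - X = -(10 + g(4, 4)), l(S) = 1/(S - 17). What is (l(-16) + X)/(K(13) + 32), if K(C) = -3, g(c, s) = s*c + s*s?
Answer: 1550/957 ≈ 1.6196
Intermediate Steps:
g(c, s) = s² + c*s (g(c, s) = c*s + s² = s² + c*s)
l(S) = 1/(-17 + S)
X = 47 (X = 5 - (-1)*(10 + 4*(4 + 4)) = 5 - (-1)*(10 + 4*8) = 5 - (-1)*(10 + 32) = 5 - (-1)*42 = 5 - 1*(-42) = 5 + 42 = 47)
(l(-16) + X)/(K(13) + 32) = (1/(-17 - 16) + 47)/(-3 + 32) = (1/(-33) + 47)/29 = (-1/33 + 47)*(1/29) = (1550/33)*(1/29) = 1550/957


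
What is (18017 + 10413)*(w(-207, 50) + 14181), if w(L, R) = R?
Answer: 404587330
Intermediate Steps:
(18017 + 10413)*(w(-207, 50) + 14181) = (18017 + 10413)*(50 + 14181) = 28430*14231 = 404587330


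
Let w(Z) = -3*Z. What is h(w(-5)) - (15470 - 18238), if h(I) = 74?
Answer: 2842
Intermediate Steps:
h(w(-5)) - (15470 - 18238) = 74 - (15470 - 18238) = 74 - 1*(-2768) = 74 + 2768 = 2842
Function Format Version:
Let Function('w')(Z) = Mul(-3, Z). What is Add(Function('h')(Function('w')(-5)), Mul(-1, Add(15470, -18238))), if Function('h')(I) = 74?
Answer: 2842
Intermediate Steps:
Add(Function('h')(Function('w')(-5)), Mul(-1, Add(15470, -18238))) = Add(74, Mul(-1, Add(15470, -18238))) = Add(74, Mul(-1, -2768)) = Add(74, 2768) = 2842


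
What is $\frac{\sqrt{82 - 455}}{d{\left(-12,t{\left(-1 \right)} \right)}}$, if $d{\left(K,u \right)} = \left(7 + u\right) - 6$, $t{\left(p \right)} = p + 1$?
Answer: $i \sqrt{373} \approx 19.313 i$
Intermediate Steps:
$t{\left(p \right)} = 1 + p$
$d{\left(K,u \right)} = 1 + u$
$\frac{\sqrt{82 - 455}}{d{\left(-12,t{\left(-1 \right)} \right)}} = \frac{\sqrt{82 - 455}}{1 + \left(1 - 1\right)} = \frac{\sqrt{-373}}{1 + 0} = \frac{i \sqrt{373}}{1} = i \sqrt{373} \cdot 1 = i \sqrt{373}$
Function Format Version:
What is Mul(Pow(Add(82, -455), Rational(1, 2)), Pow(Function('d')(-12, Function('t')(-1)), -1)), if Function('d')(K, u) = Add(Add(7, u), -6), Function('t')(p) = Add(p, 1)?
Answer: Mul(I, Pow(373, Rational(1, 2))) ≈ Mul(19.313, I)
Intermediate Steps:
Function('t')(p) = Add(1, p)
Function('d')(K, u) = Add(1, u)
Mul(Pow(Add(82, -455), Rational(1, 2)), Pow(Function('d')(-12, Function('t')(-1)), -1)) = Mul(Pow(Add(82, -455), Rational(1, 2)), Pow(Add(1, Add(1, -1)), -1)) = Mul(Pow(-373, Rational(1, 2)), Pow(Add(1, 0), -1)) = Mul(Mul(I, Pow(373, Rational(1, 2))), Pow(1, -1)) = Mul(Mul(I, Pow(373, Rational(1, 2))), 1) = Mul(I, Pow(373, Rational(1, 2)))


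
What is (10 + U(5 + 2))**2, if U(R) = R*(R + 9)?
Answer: 14884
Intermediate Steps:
U(R) = R*(9 + R)
(10 + U(5 + 2))**2 = (10 + (5 + 2)*(9 + (5 + 2)))**2 = (10 + 7*(9 + 7))**2 = (10 + 7*16)**2 = (10 + 112)**2 = 122**2 = 14884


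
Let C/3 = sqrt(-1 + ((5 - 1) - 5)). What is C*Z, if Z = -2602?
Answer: -7806*I*sqrt(2) ≈ -11039.0*I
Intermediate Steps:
C = 3*I*sqrt(2) (C = 3*sqrt(-1 + ((5 - 1) - 5)) = 3*sqrt(-1 + (4 - 5)) = 3*sqrt(-1 - 1) = 3*sqrt(-2) = 3*(I*sqrt(2)) = 3*I*sqrt(2) ≈ 4.2426*I)
C*Z = (3*I*sqrt(2))*(-2602) = -7806*I*sqrt(2)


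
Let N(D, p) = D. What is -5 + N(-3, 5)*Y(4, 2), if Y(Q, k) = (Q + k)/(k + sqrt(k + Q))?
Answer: 13 - 9*sqrt(6) ≈ -9.0454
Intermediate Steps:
Y(Q, k) = (Q + k)/(k + sqrt(Q + k))
-5 + N(-3, 5)*Y(4, 2) = -5 - 3*(4 + 2)/(2 + sqrt(4 + 2)) = -5 - 3*6/(2 + sqrt(6)) = -5 - 18/(2 + sqrt(6))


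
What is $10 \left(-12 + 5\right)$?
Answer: $-70$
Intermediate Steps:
$10 \left(-12 + 5\right) = 10 \left(-7\right) = -70$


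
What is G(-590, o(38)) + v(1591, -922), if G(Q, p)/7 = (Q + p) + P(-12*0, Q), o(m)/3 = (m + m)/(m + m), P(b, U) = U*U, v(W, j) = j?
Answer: 2431669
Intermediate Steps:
P(b, U) = U²
o(m) = 3 (o(m) = 3*((m + m)/(m + m)) = 3*((2*m)/((2*m))) = 3*((2*m)*(1/(2*m))) = 3*1 = 3)
G(Q, p) = 7*Q + 7*p + 7*Q² (G(Q, p) = 7*((Q + p) + Q²) = 7*(Q + p + Q²) = 7*Q + 7*p + 7*Q²)
G(-590, o(38)) + v(1591, -922) = (7*(-590) + 7*3 + 7*(-590)²) - 922 = (-4130 + 21 + 7*348100) - 922 = (-4130 + 21 + 2436700) - 922 = 2432591 - 922 = 2431669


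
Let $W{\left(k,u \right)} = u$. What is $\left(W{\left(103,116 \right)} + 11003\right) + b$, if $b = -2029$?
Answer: $9090$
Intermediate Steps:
$\left(W{\left(103,116 \right)} + 11003\right) + b = \left(116 + 11003\right) - 2029 = 11119 - 2029 = 9090$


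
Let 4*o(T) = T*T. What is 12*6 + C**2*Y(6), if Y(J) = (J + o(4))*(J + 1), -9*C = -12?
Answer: 1768/9 ≈ 196.44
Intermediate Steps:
o(T) = T**2/4 (o(T) = (T*T)/4 = T**2/4)
C = 4/3 (C = -1/9*(-12) = 4/3 ≈ 1.3333)
Y(J) = (1 + J)*(4 + J) (Y(J) = (J + (1/4)*4**2)*(J + 1) = (J + (1/4)*16)*(1 + J) = (J + 4)*(1 + J) = (4 + J)*(1 + J) = (1 + J)*(4 + J))
12*6 + C**2*Y(6) = 12*6 + (4/3)**2*(4 + 6**2 + 5*6) = 72 + 16*(4 + 36 + 30)/9 = 72 + (16/9)*70 = 72 + 1120/9 = 1768/9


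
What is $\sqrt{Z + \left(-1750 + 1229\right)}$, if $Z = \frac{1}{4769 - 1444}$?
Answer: $\frac{2 i \sqrt{57599773}}{665} \approx 22.825 i$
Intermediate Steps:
$Z = \frac{1}{3325} \approx 0.00030075$
$\sqrt{Z + \left(-1750 + 1229\right)} = \sqrt{\frac{1}{3325} + \left(-1750 + 1229\right)} = \sqrt{\frac{1}{3325} - 521} = \sqrt{- \frac{1732324}{3325}} = \frac{2 i \sqrt{57599773}}{665}$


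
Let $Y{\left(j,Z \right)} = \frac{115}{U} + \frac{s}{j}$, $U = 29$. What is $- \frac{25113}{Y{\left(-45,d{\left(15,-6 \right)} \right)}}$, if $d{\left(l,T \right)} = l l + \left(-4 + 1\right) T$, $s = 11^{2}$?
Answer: $- \frac{32772465}{1666} \approx -19671.0$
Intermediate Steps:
$s = 121$
$d{\left(l,T \right)} = l^{2} - 3 T$
$Y{\left(j,Z \right)} = \frac{115}{29} + \frac{121}{j}$
$- \frac{25113}{Y{\left(-45,d{\left(15,-6 \right)} \right)}} = - \frac{25113}{\frac{115}{29} + \frac{121}{-45}} = - \frac{25113}{\frac{115}{29} + 121 \left(- \frac{1}{45}\right)} = - \frac{25113}{\frac{115}{29} - \frac{121}{45}} = - \frac{25113}{\frac{1666}{1305}} = \left(-25113\right) \frac{1305}{1666} = - \frac{32772465}{1666}$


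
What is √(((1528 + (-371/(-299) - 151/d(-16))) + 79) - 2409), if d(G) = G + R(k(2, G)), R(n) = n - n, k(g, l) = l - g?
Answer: I*√1131919217/1196 ≈ 28.13*I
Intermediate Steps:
R(n) = 0
d(G) = G (d(G) = G + 0 = G)
√(((1528 + (-371/(-299) - 151/d(-16))) + 79) - 2409) = √(((1528 + (-371/(-299) - 151/(-16))) + 79) - 2409) = √(((1528 + (-371*(-1/299) - 151*(-1/16))) + 79) - 2409) = √(((1528 + (371/299 + 151/16)) + 79) - 2409) = √(((1528 + 51085/4784) + 79) - 2409) = √((7361037/4784 + 79) - 2409) = √(7738973/4784 - 2409) = √(-3785683/4784) = I*√1131919217/1196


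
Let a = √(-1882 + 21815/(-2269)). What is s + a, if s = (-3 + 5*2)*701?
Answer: 4907 + 177*I*√310853/2269 ≈ 4907.0 + 43.493*I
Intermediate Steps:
a = 177*I*√310853/2269 (a = √(-1882 + 21815*(-1/2269)) = √(-1882 - 21815/2269) = √(-4292073/2269) = 177*I*√310853/2269 ≈ 43.493*I)
s = 4907 (s = (-3 + 10)*701 = 7*701 = 4907)
s + a = 4907 + 177*I*√310853/2269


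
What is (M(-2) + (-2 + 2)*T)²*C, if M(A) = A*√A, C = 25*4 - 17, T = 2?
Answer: -664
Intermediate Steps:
C = 83 (C = 100 - 17 = 83)
M(A) = A^(3/2)
(M(-2) + (-2 + 2)*T)²*C = ((-2)^(3/2) + (-2 + 2)*2)²*83 = (-2*I*√2 + 0*2)²*83 = (-2*I*√2 + 0)²*83 = (-2*I*√2)²*83 = -8*83 = -664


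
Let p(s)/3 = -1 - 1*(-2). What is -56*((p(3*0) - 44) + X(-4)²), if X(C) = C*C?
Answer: -12040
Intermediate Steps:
X(C) = C²
p(s) = 3 (p(s) = 3*(-1 - 1*(-2)) = 3*(-1 + 2) = 3*1 = 3)
-56*((p(3*0) - 44) + X(-4)²) = -56*((3 - 44) + ((-4)²)²) = -56*(-41 + 16²) = -56*(-41 + 256) = -56*215 = -12040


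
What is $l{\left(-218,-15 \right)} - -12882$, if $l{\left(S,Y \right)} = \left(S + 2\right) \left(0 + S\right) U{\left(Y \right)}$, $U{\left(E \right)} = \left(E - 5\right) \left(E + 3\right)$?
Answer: $11314002$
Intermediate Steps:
$U{\left(E \right)} = \left(-5 + E\right) \left(3 + E\right)$
$l{\left(S,Y \right)} = S \left(2 + S\right) \left(-15 + Y^{2} - 2 Y\right)$ ($l{\left(S,Y \right)} = \left(S + 2\right) \left(0 + S\right) \left(-15 + Y^{2} - 2 Y\right) = \left(2 + S\right) S \left(-15 + Y^{2} - 2 Y\right) = S \left(2 + S\right) \left(-15 + Y^{2} - 2 Y\right)$)
$l{\left(-218,-15 \right)} - -12882 = \left(-1\right) \left(-218\right) \left(2 - 218\right) \left(15 - \left(-15\right)^{2} + 2 \left(-15\right)\right) - -12882 = \left(-1\right) \left(-218\right) \left(-216\right) \left(15 - 225 - 30\right) + 12882 = \left(-1\right) \left(-218\right) \left(-216\right) \left(-240\right) + 12882 = 11301120 + 12882 = 11314002$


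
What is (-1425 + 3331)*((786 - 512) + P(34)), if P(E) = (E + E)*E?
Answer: 4928916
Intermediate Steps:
P(E) = 2*E**2 (P(E) = (2*E)*E = 2*E**2)
(-1425 + 3331)*((786 - 512) + P(34)) = (-1425 + 3331)*((786 - 512) + 2*34**2) = 1906*(274 + 2*1156) = 1906*(274 + 2312) = 1906*2586 = 4928916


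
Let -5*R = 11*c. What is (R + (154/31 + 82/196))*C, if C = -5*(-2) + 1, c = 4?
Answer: -570427/15190 ≈ -37.553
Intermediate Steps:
C = 11 (C = 10 + 1 = 11)
R = -44/5 (R = -11*4/5 = -1/5*44 = -44/5 ≈ -8.8000)
(R + (154/31 + 82/196))*C = (-44/5 + (154/31 + 82/196))*11 = (-44/5 + (154*(1/31) + 82*(1/196)))*11 = (-44/5 + (154/31 + 41/98))*11 = (-44/5 + 16363/3038)*11 = -51857/15190*11 = -570427/15190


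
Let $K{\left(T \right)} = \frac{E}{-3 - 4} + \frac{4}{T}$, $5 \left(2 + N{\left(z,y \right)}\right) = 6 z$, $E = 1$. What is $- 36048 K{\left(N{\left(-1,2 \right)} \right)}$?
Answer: $\frac{351468}{7} \approx 50210.0$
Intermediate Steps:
$N{\left(z,y \right)} = -2 + \frac{6 z}{5}$
$K{\left(T \right)} = - \frac{1}{7} + \frac{4}{T}$ ($K{\left(T \right)} = 1 \frac{1}{-3 - 4} + \frac{4}{T} = 1 \frac{1}{-7} + \frac{4}{T} = 1 \left(- \frac{1}{7}\right) + \frac{4}{T} = - \frac{1}{7} + \frac{4}{T}$)
$- 36048 K{\left(N{\left(-1,2 \right)} \right)} = - 36048 \frac{28 - \left(-2 + \frac{6}{5} \left(-1\right)\right)}{7 \left(-2 + \frac{6}{5} \left(-1\right)\right)} = - 36048 \frac{28 - \left(-2 - \frac{6}{5}\right)}{7 \left(-2 - \frac{6}{5}\right)} = - 36048 \frac{28 - - \frac{16}{5}}{7 \left(- \frac{16}{5}\right)} = - 36048 \cdot \frac{1}{7} \left(- \frac{5}{16}\right) \left(28 + \frac{16}{5}\right) = - 36048 \cdot \frac{1}{7} \left(- \frac{5}{16}\right) \frac{156}{5} = \left(-36048\right) \left(- \frac{39}{28}\right) = \frac{351468}{7}$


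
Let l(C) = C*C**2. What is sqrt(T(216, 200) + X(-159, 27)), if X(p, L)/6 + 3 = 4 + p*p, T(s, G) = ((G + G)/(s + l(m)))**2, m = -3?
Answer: 2*sqrt(1354687483)/189 ≈ 389.48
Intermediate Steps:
l(C) = C**3
T(s, G) = 4*G**2/(-27 + s)**2 (T(s, G) = ((G + G)/(s + (-3)**3))**2 = ((2*G)/(s - 27))**2 = ((2*G)/(-27 + s))**2 = (2*G/(-27 + s))**2 = 4*G**2/(-27 + s)**2)
X(p, L) = 6 + 6*p**2 (X(p, L) = -18 + 6*(4 + p*p) = -18 + 6*(4 + p**2) = -18 + (24 + 6*p**2) = 6 + 6*p**2)
sqrt(T(216, 200) + X(-159, 27)) = sqrt(4*200**2/(-27 + 216)**2 + (6 + 6*(-159)**2)) = sqrt(4*40000/189**2 + (6 + 6*25281)) = sqrt(4*40000*(1/35721) + (6 + 151686)) = sqrt(160000/35721 + 151692) = sqrt(5418749932/35721) = 2*sqrt(1354687483)/189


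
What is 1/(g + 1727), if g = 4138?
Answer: 1/5865 ≈ 0.00017050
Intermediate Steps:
1/(g + 1727) = 1/(4138 + 1727) = 1/5865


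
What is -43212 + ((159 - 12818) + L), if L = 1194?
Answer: -54677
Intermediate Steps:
-43212 + ((159 - 12818) + L) = -43212 + ((159 - 12818) + 1194) = -43212 + (-12659 + 1194) = -43212 - 11465 = -54677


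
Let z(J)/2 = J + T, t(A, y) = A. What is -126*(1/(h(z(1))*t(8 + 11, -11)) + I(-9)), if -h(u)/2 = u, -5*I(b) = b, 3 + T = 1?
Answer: -43407/190 ≈ -228.46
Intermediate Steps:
T = -2 (T = -3 + 1 = -2)
I(b) = -b/5
z(J) = -4 + 2*J (z(J) = 2*(J - 2) = 2*(-2 + J) = -4 + 2*J)
h(u) = -2*u
-126*(1/(h(z(1))*t(8 + 11, -11)) + I(-9)) = -126*(1/(((-2*(-4 + 2*1)))*(8 + 11)) - 1/5*(-9)) = -126*(1/(-2*(-4 + 2)*19) + 9/5) = -126*((1/19)/(-2*(-2)) + 9/5) = -126*((1/19)/4 + 9/5) = -126*((1/4)*(1/19) + 9/5) = -126*(1/76 + 9/5) = -126*689/380 = -43407/190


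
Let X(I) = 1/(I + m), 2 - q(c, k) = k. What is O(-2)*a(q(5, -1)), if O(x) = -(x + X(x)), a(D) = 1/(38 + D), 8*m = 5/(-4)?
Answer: 170/2829 ≈ 0.060092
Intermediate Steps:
q(c, k) = 2 - k
m = -5/32 (m = (5/(-4))/8 = (5*(-¼))/8 = (⅛)*(-5/4) = -5/32 ≈ -0.15625)
X(I) = 1/(-5/32 + I) (X(I) = 1/(I - 5/32) = 1/(-5/32 + I))
O(x) = -x - 32/(-5 + 32*x) (O(x) = -(x + 32/(-5 + 32*x)) = -x - 32/(-5 + 32*x))
O(-2)*a(q(5, -1)) = ((-32 - 1*(-2)*(-5 + 32*(-2)))/(-5 + 32*(-2)))/(38 + (2 - 1*(-1))) = ((-32 - 1*(-2)*(-5 - 64))/(-5 - 64))/(38 + (2 + 1)) = ((-32 - 1*(-2)*(-69))/(-69))/(38 + 3) = -(-32 - 138)/69/41 = -1/69*(-170)*(1/41) = (170/69)*(1/41) = 170/2829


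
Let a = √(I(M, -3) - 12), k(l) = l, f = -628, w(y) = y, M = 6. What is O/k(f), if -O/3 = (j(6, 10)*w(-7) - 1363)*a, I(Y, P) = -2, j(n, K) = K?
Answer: -4299*I*√14/628 ≈ -25.614*I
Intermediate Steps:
a = I*√14 (a = √(-2 - 12) = √(-14) = I*√14 ≈ 3.7417*I)
O = 4299*I*√14 (O = -3*(10*(-7) - 1363)*I*√14 = -3*(-70 - 1363)*I*√14 = -(-4299)*I*√14 = 4299*I*√14 ≈ 16085.0*I)
O/k(f) = (4299*I*√14)/(-628) = (4299*I*√14)*(-1/628) = -4299*I*√14/628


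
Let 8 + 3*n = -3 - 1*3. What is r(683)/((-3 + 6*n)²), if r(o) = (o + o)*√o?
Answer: 1366*√683/961 ≈ 37.148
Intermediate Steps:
n = -14/3 (n = -8/3 + (-3 - 1*3)/3 = -8/3 + (-3 - 3)/3 = -8/3 + (⅓)*(-6) = -8/3 - 2 = -14/3 ≈ -4.6667)
r(o) = 2*o^(3/2) (r(o) = (2*o)*√o = 2*o^(3/2))
r(683)/((-3 + 6*n)²) = (2*683^(3/2))/((-3 + 6*(-14/3))²) = (2*(683*√683))/((-3 - 28)²) = (1366*√683)/((-31)²) = (1366*√683)/961 = (1366*√683)*(1/961) = 1366*√683/961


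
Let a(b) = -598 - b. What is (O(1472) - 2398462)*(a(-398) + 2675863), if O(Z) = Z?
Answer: -6413537454370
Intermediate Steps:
(O(1472) - 2398462)*(a(-398) + 2675863) = (1472 - 2398462)*((-598 - 1*(-398)) + 2675863) = -2396990*((-598 + 398) + 2675863) = -2396990*(-200 + 2675863) = -2396990*2675663 = -6413537454370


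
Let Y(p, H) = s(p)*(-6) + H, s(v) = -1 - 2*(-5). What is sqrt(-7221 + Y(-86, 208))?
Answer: I*sqrt(7067) ≈ 84.065*I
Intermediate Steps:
s(v) = 9 (s(v) = -1 + 10 = 9)
Y(p, H) = -54 + H (Y(p, H) = 9*(-6) + H = -54 + H)
sqrt(-7221 + Y(-86, 208)) = sqrt(-7221 + (-54 + 208)) = sqrt(-7221 + 154) = sqrt(-7067) = I*sqrt(7067)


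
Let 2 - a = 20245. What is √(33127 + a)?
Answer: 2*√3221 ≈ 113.51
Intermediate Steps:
a = -20243 (a = 2 - 1*20245 = 2 - 20245 = -20243)
√(33127 + a) = √(33127 - 20243) = √12884 = 2*√3221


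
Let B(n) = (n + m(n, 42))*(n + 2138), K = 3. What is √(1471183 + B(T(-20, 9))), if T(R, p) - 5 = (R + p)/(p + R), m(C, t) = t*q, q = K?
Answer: √1754191 ≈ 1324.5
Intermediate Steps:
q = 3
m(C, t) = 3*t (m(C, t) = t*3 = 3*t)
T(R, p) = 6 (T(R, p) = 5 + (R + p)/(p + R) = 5 + (R + p)/(R + p) = 5 + 1 = 6)
B(n) = (126 + n)*(2138 + n) (B(n) = (n + 3*42)*(n + 2138) = (n + 126)*(2138 + n) = (126 + n)*(2138 + n))
√(1471183 + B(T(-20, 9))) = √(1471183 + (269388 + 6² + 2264*6)) = √(1471183 + (269388 + 36 + 13584)) = √(1471183 + 283008) = √1754191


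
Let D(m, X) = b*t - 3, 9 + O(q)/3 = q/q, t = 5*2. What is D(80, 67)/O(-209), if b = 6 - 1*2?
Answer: -37/24 ≈ -1.5417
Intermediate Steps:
b = 4 (b = 6 - 2 = 4)
t = 10
O(q) = -24 (O(q) = -27 + 3*(q/q) = -27 + 3*1 = -27 + 3 = -24)
D(m, X) = 37 (D(m, X) = 4*10 - 3 = 40 - 3 = 37)
D(80, 67)/O(-209) = 37/(-24) = 37*(-1/24) = -37/24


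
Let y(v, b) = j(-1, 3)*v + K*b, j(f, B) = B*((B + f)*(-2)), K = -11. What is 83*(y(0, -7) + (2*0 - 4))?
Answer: 6059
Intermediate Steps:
j(f, B) = B*(-2*B - 2*f)
y(v, b) = -12*v - 11*b (y(v, b) = (-2*3*(3 - 1))*v - 11*b = (-2*3*2)*v - 11*b = -12*v - 11*b)
83*(y(0, -7) + (2*0 - 4)) = 83*((-12*0 - 11*(-7)) + (2*0 - 4)) = 83*((0 + 77) + (0 - 4)) = 83*(77 - 4) = 83*73 = 6059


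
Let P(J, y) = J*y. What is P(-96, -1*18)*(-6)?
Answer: -10368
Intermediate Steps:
P(-96, -1*18)*(-6) = -(-96)*18*(-6) = -96*(-18)*(-6) = 1728*(-6) = -10368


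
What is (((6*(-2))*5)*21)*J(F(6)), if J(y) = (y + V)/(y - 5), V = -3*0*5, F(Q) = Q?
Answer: -7560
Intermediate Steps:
V = 0 (V = 0*5 = 0)
J(y) = y/(-5 + y) (J(y) = (y + 0)/(y - 5) = y/(-5 + y))
(((6*(-2))*5)*21)*J(F(6)) = (((6*(-2))*5)*21)*(6/(-5 + 6)) = (-12*5*21)*(6/1) = (-60*21)*(6*1) = -1260*6 = -7560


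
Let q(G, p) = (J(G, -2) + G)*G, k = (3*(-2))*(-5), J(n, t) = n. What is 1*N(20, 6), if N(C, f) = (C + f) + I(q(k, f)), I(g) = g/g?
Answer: 27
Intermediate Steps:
k = 30 (k = -6*(-5) = 30)
q(G, p) = 2*G**2 (q(G, p) = (G + G)*G = (2*G)*G = 2*G**2)
I(g) = 1
N(C, f) = 1 + C + f (N(C, f) = (C + f) + 1 = 1 + C + f)
1*N(20, 6) = 1*(1 + 20 + 6) = 1*27 = 27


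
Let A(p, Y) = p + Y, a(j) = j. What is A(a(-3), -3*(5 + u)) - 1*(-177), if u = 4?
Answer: 147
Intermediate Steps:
A(p, Y) = Y + p
A(a(-3), -3*(5 + u)) - 1*(-177) = (-3*(5 + 4) - 3) - 1*(-177) = (-3*9 - 3) + 177 = (-27 - 3) + 177 = -30 + 177 = 147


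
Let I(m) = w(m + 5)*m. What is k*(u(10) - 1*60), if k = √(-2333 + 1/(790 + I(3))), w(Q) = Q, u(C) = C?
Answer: -25*I*√1545835654/407 ≈ -2415.1*I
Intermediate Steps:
I(m) = m*(5 + m) (I(m) = (m + 5)*m = (5 + m)*m = m*(5 + m))
k = I*√1545835654/814 (k = √(-2333 + 1/(790 + 3*(5 + 3))) = √(-2333 + 1/(790 + 3*8)) = √(-2333 + 1/(790 + 24)) = √(-2333 + 1/814) = √(-1899061/814) = I*√1545835654/814 ≈ 48.301*I)
k*(u(10) - 1*60) = (I*√1545835654/814)*(10 - 1*60) = (I*√1545835654/814)*(10 - 60) = (I*√1545835654/814)*(-50) = -25*I*√1545835654/407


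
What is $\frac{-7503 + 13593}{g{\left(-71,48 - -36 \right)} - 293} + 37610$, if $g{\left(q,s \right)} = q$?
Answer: $\frac{977425}{26} \approx 37593.0$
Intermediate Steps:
$\frac{-7503 + 13593}{g{\left(-71,48 - -36 \right)} - 293} + 37610 = \frac{-7503 + 13593}{-71 - 293} + 37610 = \frac{6090}{-364} + 37610 = 6090 \left(- \frac{1}{364}\right) + 37610 = - \frac{435}{26} + 37610 = \frac{977425}{26}$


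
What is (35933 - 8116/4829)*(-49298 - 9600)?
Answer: -10219529860218/4829 ≈ -2.1163e+9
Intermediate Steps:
(35933 - 8116/4829)*(-49298 - 9600) = (35933 - 8116*1/4829)*(-58898) = (35933 - 8116/4829)*(-58898) = (173512341/4829)*(-58898) = -10219529860218/4829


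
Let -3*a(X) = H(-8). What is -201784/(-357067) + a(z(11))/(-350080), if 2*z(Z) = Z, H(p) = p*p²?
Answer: 1654209452/2929734735 ≈ 0.56463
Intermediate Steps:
H(p) = p³
z(Z) = Z/2
a(X) = 512/3 (a(X) = -⅓*(-8)³ = -⅓*(-512) = 512/3)
-201784/(-357067) + a(z(11))/(-350080) = -201784/(-357067) + (512/3)/(-350080) = -201784*(-1/357067) + (512/3)*(-1/350080) = 201784/357067 - 4/8205 = 1654209452/2929734735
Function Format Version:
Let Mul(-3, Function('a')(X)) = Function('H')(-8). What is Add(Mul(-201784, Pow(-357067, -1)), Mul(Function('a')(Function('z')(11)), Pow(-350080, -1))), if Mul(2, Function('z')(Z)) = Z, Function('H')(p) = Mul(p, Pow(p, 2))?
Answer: Rational(1654209452, 2929734735) ≈ 0.56463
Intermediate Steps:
Function('H')(p) = Pow(p, 3)
Function('z')(Z) = Mul(Rational(1, 2), Z)
Function('a')(X) = Rational(512, 3) (Function('a')(X) = Mul(Rational(-1, 3), Pow(-8, 3)) = Mul(Rational(-1, 3), -512) = Rational(512, 3))
Add(Mul(-201784, Pow(-357067, -1)), Mul(Function('a')(Function('z')(11)), Pow(-350080, -1))) = Add(Mul(-201784, Pow(-357067, -1)), Mul(Rational(512, 3), Pow(-350080, -1))) = Add(Mul(-201784, Rational(-1, 357067)), Mul(Rational(512, 3), Rational(-1, 350080))) = Add(Rational(201784, 357067), Rational(-4, 8205)) = Rational(1654209452, 2929734735)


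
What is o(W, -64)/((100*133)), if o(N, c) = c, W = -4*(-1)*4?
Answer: -16/3325 ≈ -0.0048120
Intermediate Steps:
W = 16 (W = 4*4 = 16)
o(W, -64)/((100*133)) = -64/(100*133) = -64/13300 = -64*1/13300 = -16/3325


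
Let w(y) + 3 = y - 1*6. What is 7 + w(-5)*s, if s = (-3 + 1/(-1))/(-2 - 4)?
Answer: -7/3 ≈ -2.3333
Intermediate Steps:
w(y) = -9 + y (w(y) = -3 + (y - 1*6) = -3 + (y - 6) = -3 + (-6 + y) = -9 + y)
s = 2/3 (s = (-3 - 1)/(-6) = -4*(-1/6) = 2/3 ≈ 0.66667)
7 + w(-5)*s = 7 + (-9 - 5)*(2/3) = 7 - 14*2/3 = 7 - 28/3 = -7/3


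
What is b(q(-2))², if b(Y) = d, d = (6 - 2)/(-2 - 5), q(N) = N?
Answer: 16/49 ≈ 0.32653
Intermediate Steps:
d = -4/7 (d = 4/(-7) = 4*(-⅐) = -4/7 ≈ -0.57143)
b(Y) = -4/7
b(q(-2))² = (-4/7)² = 16/49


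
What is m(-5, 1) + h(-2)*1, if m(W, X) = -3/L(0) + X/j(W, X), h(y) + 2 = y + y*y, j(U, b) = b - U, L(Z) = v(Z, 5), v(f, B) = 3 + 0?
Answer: -⅚ ≈ -0.83333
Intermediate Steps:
v(f, B) = 3
L(Z) = 3
h(y) = -2 + y + y² (h(y) = -2 + (y + y*y) = -2 + (y + y²) = -2 + y + y²)
m(W, X) = -1 + X/(X - W) (m(W, X) = -3/3 + X/(X - W) = -3*⅓ + X/(X - W) = -1 + X/(X - W))
m(-5, 1) + h(-2)*1 = -1*(-5)/(-5 - 1*1) + (-2 - 2 + (-2)²)*1 = -1*(-5)/(-5 - 1) + (-2 - 2 + 4)*1 = -1*(-5)/(-6) + 0*1 = -1*(-5)*(-⅙) + 0 = -⅚ + 0 = -⅚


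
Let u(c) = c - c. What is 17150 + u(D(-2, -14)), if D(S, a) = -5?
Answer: 17150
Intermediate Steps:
u(c) = 0
17150 + u(D(-2, -14)) = 17150 + 0 = 17150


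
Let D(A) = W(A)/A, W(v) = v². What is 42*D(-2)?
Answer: -84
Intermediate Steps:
D(A) = A (D(A) = A²/A = A)
42*D(-2) = 42*(-2) = -84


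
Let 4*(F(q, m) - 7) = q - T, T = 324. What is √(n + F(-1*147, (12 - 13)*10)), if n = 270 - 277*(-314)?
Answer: √348549/2 ≈ 295.19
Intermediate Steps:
F(q, m) = -74 + q/4 (F(q, m) = 7 + (q - 1*324)/4 = 7 + (q - 324)/4 = 7 + (-324 + q)/4 = 7 + (-81 + q/4) = -74 + q/4)
n = 87248 (n = 270 + 86978 = 87248)
√(n + F(-1*147, (12 - 13)*10)) = √(87248 + (-74 + (-1*147)/4)) = √(87248 + (-74 + (¼)*(-147))) = √(87248 + (-74 - 147/4)) = √(87248 - 443/4) = √(348549/4) = √348549/2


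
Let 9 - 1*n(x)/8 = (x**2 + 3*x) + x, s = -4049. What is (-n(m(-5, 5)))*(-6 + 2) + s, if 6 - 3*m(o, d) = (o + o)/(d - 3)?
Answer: -41945/9 ≈ -4660.6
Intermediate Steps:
m(o, d) = 2 - 2*o/(3*(-3 + d)) (m(o, d) = 2 - (o + o)/(3*(d - 3)) = 2 - 2*o/(3*(-3 + d)))
n(x) = 72 - 32*x - 8*x**2 (n(x) = 72 - 8*((x**2 + 3*x) + x) = 72 - 8*(x**2 + 4*x) = 72 + (-32*x - 8*x**2) = 72 - 32*x - 8*x**2)
(-n(m(-5, 5)))*(-6 + 2) + s = (-(72 - 64*(-9 - 1*(-5) + 3*5)/(3*(-3 + 5)) - 8*4*(-9 - 1*(-5) + 3*5)**2/(9*(-3 + 5)**2)))*(-6 + 2) - 4049 = -(72 - 64*(-9 + 5 + 15)/(3*2) - 8*(-9 + 5 + 15)**2/9)*(-4) - 4049 = -(72 - 64*11/(3*2) - 8*((2/3)*(1/2)*11)**2)*(-4) - 4049 = -(72 - 32*11/3 - 8*(11/3)**2)*(-4) - 4049 = -(72 - 352/3 - 8*121/9)*(-4) - 4049 = -(72 - 352/3 - 968/9)*(-4) - 4049 = -1*(-1376/9)*(-4) - 4049 = (1376/9)*(-4) - 4049 = -5504/9 - 4049 = -41945/9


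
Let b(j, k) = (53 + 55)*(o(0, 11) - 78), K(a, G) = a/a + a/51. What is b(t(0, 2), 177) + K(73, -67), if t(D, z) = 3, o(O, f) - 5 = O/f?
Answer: -401960/51 ≈ -7881.6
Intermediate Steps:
o(O, f) = 5 + O/f
K(a, G) = 1 + a/51 (K(a, G) = 1 + a*(1/51) = 1 + a/51)
b(j, k) = -7884 (b(j, k) = (53 + 55)*((5 + 0/11) - 78) = 108*((5 + 0*(1/11)) - 78) = 108*((5 + 0) - 78) = 108*(5 - 78) = 108*(-73) = -7884)
b(t(0, 2), 177) + K(73, -67) = -7884 + (1 + (1/51)*73) = -7884 + (1 + 73/51) = -7884 + 124/51 = -401960/51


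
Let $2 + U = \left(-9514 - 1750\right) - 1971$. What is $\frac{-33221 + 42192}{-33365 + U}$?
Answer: $- \frac{8971}{46602} \approx -0.1925$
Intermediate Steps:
$U = -13237$ ($U = -2 - 13235 = -13237$)
$\frac{-33221 + 42192}{-33365 + U} = \frac{-33221 + 42192}{-33365 - 13237} = \frac{8971}{-46602} = 8971 \left(- \frac{1}{46602}\right) = - \frac{8971}{46602}$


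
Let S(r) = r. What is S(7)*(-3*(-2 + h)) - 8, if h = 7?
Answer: -113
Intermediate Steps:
S(7)*(-3*(-2 + h)) - 8 = 7*(-3*(-2 + 7)) - 8 = 7*(-3*5) - 8 = 7*(-15) - 8 = -105 - 8 = -113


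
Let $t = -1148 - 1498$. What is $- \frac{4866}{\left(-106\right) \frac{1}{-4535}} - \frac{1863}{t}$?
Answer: $- \frac{1081294533}{5194} \approx -2.0818 \cdot 10^{5}$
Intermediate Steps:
$t = -2646$ ($t = -1148 - 1498 = -2646$)
$- \frac{4866}{\left(-106\right) \frac{1}{-4535}} - \frac{1863}{t} = - \frac{4866}{\left(-106\right) \frac{1}{-4535}} - \frac{1863}{-2646} = - \frac{4866}{\left(-106\right) \left(- \frac{1}{4535}\right)} - - \frac{69}{98} = - \frac{4866}{\frac{106}{4535}} + \frac{69}{98} = \left(-4866\right) \frac{4535}{106} + \frac{69}{98} = - \frac{11033655}{53} + \frac{69}{98} = - \frac{1081294533}{5194}$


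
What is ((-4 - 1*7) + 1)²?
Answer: 100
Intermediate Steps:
((-4 - 1*7) + 1)² = ((-4 - 7) + 1)² = (-11 + 1)² = (-10)² = 100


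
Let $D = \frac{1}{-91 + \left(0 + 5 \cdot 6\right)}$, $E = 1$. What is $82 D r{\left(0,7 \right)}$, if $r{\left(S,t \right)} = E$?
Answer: $- \frac{82}{61} \approx -1.3443$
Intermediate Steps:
$r{\left(S,t \right)} = 1$
$D = - \frac{1}{61}$ ($D = \frac{1}{-91 + \left(0 + 30\right)} = \frac{1}{-91 + 30} = \frac{1}{-61} = - \frac{1}{61} \approx -0.016393$)
$82 D r{\left(0,7 \right)} = 82 \left(- \frac{1}{61}\right) 1 = \left(- \frac{82}{61}\right) 1 = - \frac{82}{61}$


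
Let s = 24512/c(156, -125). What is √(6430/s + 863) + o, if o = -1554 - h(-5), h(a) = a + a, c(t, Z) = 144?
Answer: -1544 + √528534638/766 ≈ -1514.0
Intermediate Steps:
s = 1532/9 (s = 24512/144 = 24512*(1/144) = 1532/9 ≈ 170.22)
h(a) = 2*a
o = -1544 (o = -1554 - 2*(-5) = -1554 - 1*(-10) = -1554 + 10 = -1544)
√(6430/s + 863) + o = √(6430/(1532/9) + 863) - 1544 = √(6430*(9/1532) + 863) - 1544 = √(28935/766 + 863) - 1544 = √(689993/766) - 1544 = √528534638/766 - 1544 = -1544 + √528534638/766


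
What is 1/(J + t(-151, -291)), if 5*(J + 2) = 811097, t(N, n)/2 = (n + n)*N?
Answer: 5/1689907 ≈ 2.9587e-6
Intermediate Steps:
t(N, n) = 4*N*n (t(N, n) = 2*((n + n)*N) = 2*((2*n)*N) = 2*(2*N*n) = 4*N*n)
J = 811087/5 (J = -2 + (⅕)*811097 = -2 + 811097/5 = 811087/5 ≈ 1.6222e+5)
1/(J + t(-151, -291)) = 1/(811087/5 + 4*(-151)*(-291)) = 1/(811087/5 + 175764) = 1/(1689907/5) = 5/1689907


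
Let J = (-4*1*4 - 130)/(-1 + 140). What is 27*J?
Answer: -3942/139 ≈ -28.360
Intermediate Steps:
J = -146/139 (J = (-4*4 - 130)/139 = (-16 - 130)*(1/139) = -146*1/139 = -146/139 ≈ -1.0504)
27*J = 27*(-146/139) = -3942/139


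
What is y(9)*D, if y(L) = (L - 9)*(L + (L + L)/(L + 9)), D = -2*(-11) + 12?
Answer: 0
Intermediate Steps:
D = 34 (D = 22 + 12 = 34)
y(L) = (-9 + L)*(L + 2*L/(9 + L)) (y(L) = (-9 + L)*(L + (2*L)/(9 + L)) = (-9 + L)*(L + 2*L/(9 + L)))
y(9)*D = (9*(-99 + 9² + 2*9)/(9 + 9))*34 = (9*(-99 + 81 + 18)/18)*34 = (9*(1/18)*0)*34 = 0*34 = 0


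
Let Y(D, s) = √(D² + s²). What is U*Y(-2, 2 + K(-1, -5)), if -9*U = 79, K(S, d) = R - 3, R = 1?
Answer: -158/9 ≈ -17.556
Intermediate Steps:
K(S, d) = -2 (K(S, d) = 1 - 3 = -2)
U = -79/9 (U = -⅑*79 = -79/9 ≈ -8.7778)
U*Y(-2, 2 + K(-1, -5)) = -79*√((-2)² + (2 - 2)²)/9 = -79*√(4 + 0²)/9 = -79*√(4 + 0)/9 = -79*√4/9 = -79/9*2 = -158/9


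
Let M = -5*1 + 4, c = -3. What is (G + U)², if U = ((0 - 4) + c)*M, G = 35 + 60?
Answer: 10404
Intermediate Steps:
M = -1 (M = -5 + 4 = -1)
G = 95
U = 7 (U = ((0 - 4) - 3)*(-1) = (-4 - 3)*(-1) = -7*(-1) = 7)
(G + U)² = (95 + 7)² = 102² = 10404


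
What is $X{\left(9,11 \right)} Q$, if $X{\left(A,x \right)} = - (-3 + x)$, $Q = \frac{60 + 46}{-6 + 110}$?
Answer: $- \frac{106}{13} \approx -8.1538$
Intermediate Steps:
$Q = \frac{53}{52}$ ($Q = \frac{106}{104} = 106 \cdot \frac{1}{104} = \frac{53}{52} \approx 1.0192$)
$X{\left(A,x \right)} = 3 - x$
$X{\left(9,11 \right)} Q = \left(3 - 11\right) \frac{53}{52} = \left(-8\right) \frac{53}{52} = - \frac{106}{13}$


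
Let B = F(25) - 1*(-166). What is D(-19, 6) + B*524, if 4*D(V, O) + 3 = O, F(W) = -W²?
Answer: -962061/4 ≈ -2.4052e+5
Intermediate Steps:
D(V, O) = -¾ + O/4
B = -459 (B = -1*25² - 1*(-166) = -1*625 + 166 = -625 + 166 = -459)
D(-19, 6) + B*524 = (-¾ + (¼)*6) - 459*524 = (-¾ + 3/2) - 240516 = ¾ - 240516 = -962061/4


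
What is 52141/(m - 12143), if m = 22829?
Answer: 52141/10686 ≈ 4.8794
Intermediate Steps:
52141/(m - 12143) = 52141/(22829 - 12143) = 52141/10686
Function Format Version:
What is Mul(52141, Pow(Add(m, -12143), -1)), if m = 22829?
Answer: Rational(52141, 10686) ≈ 4.8794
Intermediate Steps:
Mul(52141, Pow(Add(m, -12143), -1)) = Mul(52141, Pow(Add(22829, -12143), -1)) = Mul(52141, Pow(10686, -1)) = Mul(52141, Rational(1, 10686)) = Rational(52141, 10686)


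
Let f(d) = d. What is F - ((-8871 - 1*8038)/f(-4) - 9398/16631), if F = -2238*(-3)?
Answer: 165466149/66524 ≈ 2487.3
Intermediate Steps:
F = 6714
F - ((-8871 - 1*8038)/f(-4) - 9398/16631) = 6714 - ((-8871 - 1*8038)/(-4) - 9398/16631) = 6714 - ((-8871 - 8038)*(-1/4) - 9398*1/16631) = 6714 - (-16909*(-1/4) - 9398/16631) = 6714 - (16909/4 - 9398/16631) = 6714 - 1*281175987/66524 = 6714 - 281175987/66524 = 165466149/66524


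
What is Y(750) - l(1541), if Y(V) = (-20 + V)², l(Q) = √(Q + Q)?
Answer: 532900 - √3082 ≈ 5.3284e+5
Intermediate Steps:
l(Q) = √2*√Q (l(Q) = √(2*Q) = √2*√Q)
Y(750) - l(1541) = (-20 + 750)² - √2*√1541 = 730² - √3082 = 532900 - √3082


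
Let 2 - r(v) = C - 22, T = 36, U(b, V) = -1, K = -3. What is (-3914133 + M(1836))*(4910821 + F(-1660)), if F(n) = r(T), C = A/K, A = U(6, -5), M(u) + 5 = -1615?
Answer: -19229654736034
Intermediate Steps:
M(u) = -1620 (M(u) = -5 - 1615 = -1620)
A = -1
C = 1/3 (C = -1/(-3) = -1*(-1/3) = 1/3 ≈ 0.33333)
r(v) = 71/3 (r(v) = 2 - (1/3 - 22) = 2 - 1*(-65/3) = 2 + 65/3 = 71/3)
F(n) = 71/3
(-3914133 + M(1836))*(4910821 + F(-1660)) = (-3914133 - 1620)*(4910821 + 71/3) = -3915753*14732534/3 = -19229654736034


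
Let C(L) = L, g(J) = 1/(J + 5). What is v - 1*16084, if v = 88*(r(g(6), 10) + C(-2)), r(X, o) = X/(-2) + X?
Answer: -16256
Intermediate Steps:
g(J) = 1/(5 + J)
r(X, o) = X/2 (r(X, o) = X*(-1/2) + X = -X/2 + X = X/2)
v = -172 (v = 88*(1/(2*(5 + 6)) - 2) = 88*((1/2)/11 - 2) = 88*((1/2)*(1/11) - 2) = 88*(1/22 - 2) = 88*(-43/22) = -172)
v - 1*16084 = -172 - 1*16084 = -172 - 16084 = -16256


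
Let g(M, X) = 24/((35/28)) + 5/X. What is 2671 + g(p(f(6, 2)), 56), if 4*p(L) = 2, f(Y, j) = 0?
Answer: 753281/280 ≈ 2690.3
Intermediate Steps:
p(L) = ½ (p(L) = (¼)*2 = ½)
g(M, X) = 96/5 + 5/X (g(M, X) = 24/((35*(1/28))) + 5/X = 24/(5/4) + 5/X = 24*(⅘) + 5/X = 96/5 + 5/X)
2671 + g(p(f(6, 2)), 56) = 2671 + (96/5 + 5/56) = 2671 + 5401/280 = 753281/280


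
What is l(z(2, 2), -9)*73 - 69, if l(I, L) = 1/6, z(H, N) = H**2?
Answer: -341/6 ≈ -56.833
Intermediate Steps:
l(I, L) = 1/6
l(z(2, 2), -9)*73 - 69 = (1/6)*73 - 69 = 73/6 - 69 = -341/6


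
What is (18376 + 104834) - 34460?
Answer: 88750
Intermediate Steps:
(18376 + 104834) - 34460 = 123210 - 34460 = 88750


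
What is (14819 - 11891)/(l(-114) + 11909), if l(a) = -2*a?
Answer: 2928/12137 ≈ 0.24125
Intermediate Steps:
(14819 - 11891)/(l(-114) + 11909) = (14819 - 11891)/(-2*(-114) + 11909) = 2928/(228 + 11909) = 2928/12137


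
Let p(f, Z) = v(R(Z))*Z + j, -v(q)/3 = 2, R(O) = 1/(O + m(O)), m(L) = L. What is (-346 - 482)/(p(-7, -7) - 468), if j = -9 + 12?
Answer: 92/47 ≈ 1.9574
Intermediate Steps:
j = 3
R(O) = 1/(2*O) (R(O) = 1/(O + O) = 1/(2*O))
v(q) = -6 (v(q) = -3*2 = -6)
p(f, Z) = 3 - 6*Z (p(f, Z) = -6*Z + 3 = 3 - 6*Z)
(-346 - 482)/(p(-7, -7) - 468) = (-346 - 482)/((3 - 6*(-7)) - 468) = -828/((3 + 42) - 468) = -828/(45 - 468) = -828/(-423) = -828*(-1/423) = 92/47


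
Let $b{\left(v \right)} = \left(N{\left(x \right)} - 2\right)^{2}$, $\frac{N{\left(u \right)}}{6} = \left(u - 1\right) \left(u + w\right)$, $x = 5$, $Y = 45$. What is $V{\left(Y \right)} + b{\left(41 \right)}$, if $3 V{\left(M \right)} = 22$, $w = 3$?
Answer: $\frac{108322}{3} \approx 36107.0$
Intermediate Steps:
$V{\left(M \right)} = \frac{22}{3}$ ($V{\left(M \right)} = \frac{1}{3} \cdot 22 = \frac{22}{3}$)
$N{\left(u \right)} = 6 \left(-1 + u\right) \left(3 + u\right)$ ($N{\left(u \right)} = 6 \left(u - 1\right) \left(u + 3\right) = 6 \left(-1 + u\right) \left(3 + u\right)$)
$b{\left(v \right)} = 36100$ ($b{\left(v \right)} = \left(\left(-18 + 6 \cdot 5^{2} + 12 \cdot 5\right) - 2\right)^{2} = \left(\left(-18 + 6 \cdot 25 + 60\right) - 2\right)^{2} = \left(\left(-18 + 150 + 60\right) - 2\right)^{2} = \left(192 - 2\right)^{2} = 190^{2} = 36100$)
$V{\left(Y \right)} + b{\left(41 \right)} = \frac{22}{3} + 36100 = \frac{108322}{3}$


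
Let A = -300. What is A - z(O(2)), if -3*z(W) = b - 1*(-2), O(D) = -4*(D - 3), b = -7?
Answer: -905/3 ≈ -301.67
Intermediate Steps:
O(D) = 12 - 4*D (O(D) = -4*(-3 + D) = 12 - 4*D)
z(W) = 5/3 (z(W) = -(-7 - 1*(-2))/3 = -(-7 + 2)/3 = -1/3*(-5) = 5/3)
A - z(O(2)) = -300 - 1*5/3 = -300 - 5/3 = -905/3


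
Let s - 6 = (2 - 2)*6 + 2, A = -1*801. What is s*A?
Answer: -6408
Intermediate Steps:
A = -801
s = 8 (s = 6 + ((2 - 2)*6 + 2) = 6 + (0*6 + 2) = 6 + (0 + 2) = 6 + 2 = 8)
s*A = 8*(-801) = -6408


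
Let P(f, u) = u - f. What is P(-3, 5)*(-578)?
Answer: -4624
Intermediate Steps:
P(-3, 5)*(-578) = (5 - 1*(-3))*(-578) = (5 + 3)*(-578) = 8*(-578) = -4624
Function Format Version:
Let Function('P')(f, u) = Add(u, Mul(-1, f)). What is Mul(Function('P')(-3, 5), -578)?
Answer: -4624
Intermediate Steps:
Mul(Function('P')(-3, 5), -578) = Mul(Add(5, Mul(-1, -3)), -578) = Mul(Add(5, 3), -578) = Mul(8, -578) = -4624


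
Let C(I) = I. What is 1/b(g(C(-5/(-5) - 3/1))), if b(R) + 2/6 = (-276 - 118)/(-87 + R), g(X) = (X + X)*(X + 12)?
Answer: 381/1055 ≈ 0.36114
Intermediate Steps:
g(X) = 2*X*(12 + X) (g(X) = (2*X)*(12 + X) = 2*X*(12 + X))
b(R) = -⅓ - 394/(-87 + R) (b(R) = -⅓ + (-276 - 118)/(-87 + R) = -⅓ - 394/(-87 + R))
1/b(g(C(-5/(-5) - 3/1))) = 1/((-1095 - 2*(-5/(-5) - 3/1)*(12 + (-5/(-5) - 3/1)))/(3*(-87 + 2*(-5/(-5) - 3/1)*(12 + (-5/(-5) - 3/1))))) = 1/((-1095 - 2*(-5*(-⅕) - 3*1)*(12 + (-5*(-⅕) - 3*1)))/(3*(-87 + 2*(-5*(-⅕) - 3*1)*(12 + (-5*(-⅕) - 3*1))))) = 1/((-1095 - 2*(1 - 3)*(12 + (1 - 3)))/(3*(-87 + 2*(1 - 3)*(12 + (1 - 3))))) = 1/((-1095 - 2*(-2)*(12 - 2))/(3*(-87 + 2*(-2)*(12 - 2)))) = 1/((-1095 - 2*(-2)*10)/(3*(-87 + 2*(-2)*10))) = 1/((-1095 - 1*(-40))/(3*(-87 - 40))) = 1/((⅓)*(-1095 + 40)/(-127)) = 1/((⅓)*(-1/127)*(-1055)) = 1/(1055/381) = 381/1055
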